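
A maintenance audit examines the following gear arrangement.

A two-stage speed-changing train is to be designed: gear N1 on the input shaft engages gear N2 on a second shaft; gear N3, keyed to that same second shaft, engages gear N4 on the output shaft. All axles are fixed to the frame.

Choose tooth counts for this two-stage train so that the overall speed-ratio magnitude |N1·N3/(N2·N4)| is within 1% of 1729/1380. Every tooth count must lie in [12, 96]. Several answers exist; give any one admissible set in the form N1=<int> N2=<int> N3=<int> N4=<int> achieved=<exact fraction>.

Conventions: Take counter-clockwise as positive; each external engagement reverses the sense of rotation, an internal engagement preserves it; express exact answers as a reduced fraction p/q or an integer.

N1=19 N2=15 N3=91 N4=92 achieved=1729/1380

2-stage fixed-axis compound train for ratio 1729/1380
target = 1729/1380 in lowest terms: an exact hit needs N1·N3 = k·1729 and N2·N4 = k·1380 for one integer k, every count in [12, 96]; additionally prefer no 1:1 stage (N1 ≠ N2, N3 ≠ N4)
k = 1: N1·N3 = 1729 = 19·91, N2·N4 = 1380 = 15·92
achieved = 19·91/(15·92) = 1729/1380; |achieved − target| = 0 ≤ 1729/138000 ✓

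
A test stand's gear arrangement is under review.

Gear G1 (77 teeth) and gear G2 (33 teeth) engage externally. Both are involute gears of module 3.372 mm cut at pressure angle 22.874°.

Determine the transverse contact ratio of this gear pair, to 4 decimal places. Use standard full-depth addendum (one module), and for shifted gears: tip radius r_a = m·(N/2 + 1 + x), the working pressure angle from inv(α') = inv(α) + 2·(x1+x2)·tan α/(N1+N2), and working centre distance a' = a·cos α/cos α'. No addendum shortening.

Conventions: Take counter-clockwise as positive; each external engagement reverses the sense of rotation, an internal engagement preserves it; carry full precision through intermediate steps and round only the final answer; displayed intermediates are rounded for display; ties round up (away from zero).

1.6120

recognized (one external pair, fixed centres): single-mesh tooth geometry, m = 3.372, N1 = 77, N2 = 33
base radii: r_b1 = 119.613043, r_b2 = 51.262733
tip radii: r_a1 = 133.194000, r_a2 = 59.010000
no profile shift: α' = α, a' = a
action lengths: √(r_a1²−r_b1²) = 58.594893, √(r_a2²−r_b2²) = 29.228622
base pitch p_b = π·m·cos α = 9.760402
CR = (58.594893 + 29.228622 − 185.460000·sin 22.87400°)/9.760402 = 1.612036
contact ratio ≈ 1.6120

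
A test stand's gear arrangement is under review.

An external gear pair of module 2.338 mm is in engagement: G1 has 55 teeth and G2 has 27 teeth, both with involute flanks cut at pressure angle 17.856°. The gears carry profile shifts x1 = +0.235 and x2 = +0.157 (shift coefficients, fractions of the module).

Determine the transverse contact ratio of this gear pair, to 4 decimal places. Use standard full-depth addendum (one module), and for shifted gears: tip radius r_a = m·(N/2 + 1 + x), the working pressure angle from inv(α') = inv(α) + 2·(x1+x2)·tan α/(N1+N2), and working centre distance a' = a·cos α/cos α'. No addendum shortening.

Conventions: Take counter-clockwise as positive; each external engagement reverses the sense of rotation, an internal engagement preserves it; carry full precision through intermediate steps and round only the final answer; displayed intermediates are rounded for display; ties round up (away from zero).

1.7249

single-mesh involute tooth geometry (55T engaging 27T at module 2.338)
base radii: r_b1 = 61.197920, r_b2 = 30.042615
tip radii: r_a1 = 67.182430, r_a2 = 34.268066
inv(α') = inv(17.856°) + 2·(+0.235+0.157)·tan α/(55+27) = 0.01357736  ⇒  α' = 19.40723°
a' = a·cos α / cos α' = 95.8580·cos 17.856°/cos 19.40723° = 96.737062
action lengths: √(r_a1²−r_b1²) = 27.718108, √(r_a2²−r_b2²) = 16.484587
base pitch p_b = π·m·cos α = 6.991234
CR = (27.718108 + 16.484587 − 96.737062·sin 19.40723°)/6.991234 = 1.724859
contact ratio ≈ 1.7249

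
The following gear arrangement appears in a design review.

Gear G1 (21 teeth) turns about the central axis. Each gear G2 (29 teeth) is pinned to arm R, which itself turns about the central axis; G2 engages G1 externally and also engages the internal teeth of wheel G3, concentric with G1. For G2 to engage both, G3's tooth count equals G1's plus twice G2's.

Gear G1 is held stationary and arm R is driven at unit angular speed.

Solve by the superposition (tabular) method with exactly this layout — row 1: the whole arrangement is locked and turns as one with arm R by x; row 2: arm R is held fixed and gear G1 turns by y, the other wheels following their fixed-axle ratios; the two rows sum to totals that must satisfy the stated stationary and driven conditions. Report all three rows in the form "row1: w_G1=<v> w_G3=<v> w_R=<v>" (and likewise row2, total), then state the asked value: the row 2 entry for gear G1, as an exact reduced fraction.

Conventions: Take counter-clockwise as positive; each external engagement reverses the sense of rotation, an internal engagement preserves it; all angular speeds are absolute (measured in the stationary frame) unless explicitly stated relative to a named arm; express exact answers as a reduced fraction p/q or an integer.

row1: w_G1=1 w_G3=1 w_R=1
row2: w_G1=-1 w_G3=21/79 w_R=0
total: w_G1=0 w_G3=100/79 w_R=1
asked value: -1

topology: planetary set — G1 21T / G2 29T / G3 79T, arm = carrier (Willis)
superposition row 1 [locked train]: every member turns x
row 2 (arm held, sun turns y): ω_ring = −(21/79)·y, ω_arm = 0
boundary: total ω_sun = x + y = 0 and total ω_arm = x = 1  ⇒  y = -1, x = 1
row 2 ring = −(21/79)·(-1) = 21/79
totals (row 1 + row 2): sun 1 + (-1) = 0, ring 1 + 21/79 = 100/79, arm 1 + 0 = 1
asked cell (row2, sun) = -1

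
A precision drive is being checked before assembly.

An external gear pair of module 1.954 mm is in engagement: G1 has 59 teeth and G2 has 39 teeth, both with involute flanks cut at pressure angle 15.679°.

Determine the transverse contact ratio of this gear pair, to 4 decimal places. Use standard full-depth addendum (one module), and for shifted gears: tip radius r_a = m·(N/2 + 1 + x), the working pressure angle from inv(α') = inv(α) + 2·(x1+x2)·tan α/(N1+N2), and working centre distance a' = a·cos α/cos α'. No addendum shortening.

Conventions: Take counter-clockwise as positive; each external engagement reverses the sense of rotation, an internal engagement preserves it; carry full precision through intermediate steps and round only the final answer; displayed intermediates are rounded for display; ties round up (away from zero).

2.0187

topology: single-mesh involute geometry — m = 1.954, 59T/39T pair
base radii: r_b1 = 55.498154, r_b2 = 36.685220
tip radii: r_a1 = 59.597000, r_a2 = 40.057000
no profile shift: α' = α, a' = a
action lengths: √(r_a1²−r_b1²) = 21.719976, √(r_a2²−r_b2²) = 16.085952
base pitch p_b = π·m·cos α = 5.910257
CR = (21.719976 + 16.085952 − 95.746000·sin 15.67900°)/5.910257 = 2.018661
contact ratio ≈ 2.0187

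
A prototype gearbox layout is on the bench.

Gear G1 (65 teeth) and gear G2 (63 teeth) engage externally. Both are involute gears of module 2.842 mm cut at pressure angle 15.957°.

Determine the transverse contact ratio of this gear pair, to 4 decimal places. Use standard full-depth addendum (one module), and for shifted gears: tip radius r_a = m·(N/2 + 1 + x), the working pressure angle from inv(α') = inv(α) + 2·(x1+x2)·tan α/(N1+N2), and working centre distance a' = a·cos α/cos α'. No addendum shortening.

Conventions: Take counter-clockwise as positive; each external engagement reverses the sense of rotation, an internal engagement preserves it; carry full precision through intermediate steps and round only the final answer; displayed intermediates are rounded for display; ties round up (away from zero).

recognized (one external pair, fixed centres): single-mesh tooth geometry, m = 2.842, N1 = 65, N2 = 63
base radii: r_b1 = 88.806018, r_b2 = 86.073526
tip radii: r_a1 = 95.207000, r_a2 = 92.365000
no profile shift: α' = α, a' = a
action lengths: √(r_a1²−r_b1²) = 34.320022, √(r_a2²−r_b2²) = 33.505841
base pitch p_b = π·m·cos α = 8.584380
CR = (34.320022 + 33.505841 − 181.888000·sin 15.95700°)/8.584380 = 2.076093
contact ratio ≈ 2.0761

2.0761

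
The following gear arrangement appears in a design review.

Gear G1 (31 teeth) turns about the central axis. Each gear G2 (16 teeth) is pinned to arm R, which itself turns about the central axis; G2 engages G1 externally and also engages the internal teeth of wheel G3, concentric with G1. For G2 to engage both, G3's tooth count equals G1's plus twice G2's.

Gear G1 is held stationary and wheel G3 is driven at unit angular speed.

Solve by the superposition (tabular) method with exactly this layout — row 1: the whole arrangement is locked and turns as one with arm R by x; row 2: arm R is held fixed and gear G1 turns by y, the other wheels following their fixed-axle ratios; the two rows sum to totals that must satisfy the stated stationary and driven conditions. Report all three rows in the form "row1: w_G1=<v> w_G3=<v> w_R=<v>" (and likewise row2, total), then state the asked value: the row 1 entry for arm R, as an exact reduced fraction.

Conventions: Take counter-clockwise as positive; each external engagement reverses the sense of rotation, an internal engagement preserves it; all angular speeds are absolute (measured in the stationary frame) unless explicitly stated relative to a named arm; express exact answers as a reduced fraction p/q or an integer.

row1: w_G1=63/94 w_G3=63/94 w_R=63/94
row2: w_G1=-63/94 w_G3=31/94 w_R=0
total: w_G1=0 w_G3=1 w_R=63/94
asked value: 63/94

topology: planetary set — G1 31T / G2 16T / G3 63T, arm = carrier (Willis)
row 1 (train locked, turned with arm): all members turn x
row 2 — arm fixed, fixed-axis ratios: sun y, ring −(31/63)·y, arm 0
boundary: total ω_sun = x + y = 0 and total ω_ring = x − (31/63)·y = 1  ⇒  y = -63/94, x = 63/94
row 2 ring = −(31/63)·(-63/94) = 31/94
totals (row 1 + row 2): sun 63/94 + (-63/94) = 0, ring 63/94 + 31/94 = 1, arm 63/94 + 0 = 63/94
asked cell (row1, arm) = 63/94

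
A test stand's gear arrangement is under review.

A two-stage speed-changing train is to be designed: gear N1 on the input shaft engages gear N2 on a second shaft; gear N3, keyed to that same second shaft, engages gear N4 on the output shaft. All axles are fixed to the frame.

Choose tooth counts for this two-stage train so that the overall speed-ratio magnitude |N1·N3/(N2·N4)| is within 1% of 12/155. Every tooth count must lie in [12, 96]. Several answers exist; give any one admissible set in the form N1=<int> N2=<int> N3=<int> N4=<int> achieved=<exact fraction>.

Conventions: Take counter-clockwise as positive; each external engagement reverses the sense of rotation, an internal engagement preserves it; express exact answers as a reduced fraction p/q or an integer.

2-stage fixed-axis compound train for ratio 12/155
target = 12/155 in lowest terms: an exact hit needs N1·N3 = k·12 and N2·N4 = k·155 for one integer k, every count in [12, 96]; additionally prefer no 1:1 stage (N1 ≠ N2, N3 ≠ N4)
k = 1…11: no 1:1-free in-range split of k·12 and k·155 into factor pairs; take k = 12
k = 12: N1·N3 = 144 = 12·12, N2·N4 = 1860 = 20·93
achieved = 12·12/(20·93) = 12/155; |achieved − target| = 0 ≤ 3/3875 ✓

N1=12 N2=20 N3=12 N4=93 achieved=12/155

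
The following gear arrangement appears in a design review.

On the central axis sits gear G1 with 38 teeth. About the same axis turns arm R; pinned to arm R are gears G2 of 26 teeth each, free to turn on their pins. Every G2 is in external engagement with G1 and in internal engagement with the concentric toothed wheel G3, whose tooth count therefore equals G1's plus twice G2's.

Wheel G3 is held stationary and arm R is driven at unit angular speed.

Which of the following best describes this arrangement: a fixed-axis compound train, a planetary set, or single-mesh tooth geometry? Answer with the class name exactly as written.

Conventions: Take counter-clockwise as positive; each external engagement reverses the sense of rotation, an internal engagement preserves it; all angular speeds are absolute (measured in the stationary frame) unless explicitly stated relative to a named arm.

planetary set

recognized (axles ride arm R): planetary set, 38/26/90 teeth
classification: planetary set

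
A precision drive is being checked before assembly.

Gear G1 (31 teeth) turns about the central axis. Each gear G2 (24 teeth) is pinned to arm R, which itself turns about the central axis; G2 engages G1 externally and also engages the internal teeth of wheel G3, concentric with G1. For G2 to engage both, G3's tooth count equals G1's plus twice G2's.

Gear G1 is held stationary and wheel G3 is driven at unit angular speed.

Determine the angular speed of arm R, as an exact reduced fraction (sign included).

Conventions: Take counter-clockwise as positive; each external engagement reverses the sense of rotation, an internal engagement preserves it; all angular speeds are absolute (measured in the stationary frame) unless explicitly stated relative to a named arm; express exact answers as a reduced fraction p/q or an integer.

planetary set (31T centre, 24T on arm, 79T internal) — Willis relation
ring teeth: 31 + 2·24 = 79
31(ω_sun−ω_arm) = −79(ω_ring−ω_arm),  ω_sun = 0, ω_ring = 1
31(0−ω_arm) = −79(1−ω_arm)  ⇒  110·ω_arm = 79  ⇒  ω_arm = 79/110
exact speed ratio = 79/110

79/110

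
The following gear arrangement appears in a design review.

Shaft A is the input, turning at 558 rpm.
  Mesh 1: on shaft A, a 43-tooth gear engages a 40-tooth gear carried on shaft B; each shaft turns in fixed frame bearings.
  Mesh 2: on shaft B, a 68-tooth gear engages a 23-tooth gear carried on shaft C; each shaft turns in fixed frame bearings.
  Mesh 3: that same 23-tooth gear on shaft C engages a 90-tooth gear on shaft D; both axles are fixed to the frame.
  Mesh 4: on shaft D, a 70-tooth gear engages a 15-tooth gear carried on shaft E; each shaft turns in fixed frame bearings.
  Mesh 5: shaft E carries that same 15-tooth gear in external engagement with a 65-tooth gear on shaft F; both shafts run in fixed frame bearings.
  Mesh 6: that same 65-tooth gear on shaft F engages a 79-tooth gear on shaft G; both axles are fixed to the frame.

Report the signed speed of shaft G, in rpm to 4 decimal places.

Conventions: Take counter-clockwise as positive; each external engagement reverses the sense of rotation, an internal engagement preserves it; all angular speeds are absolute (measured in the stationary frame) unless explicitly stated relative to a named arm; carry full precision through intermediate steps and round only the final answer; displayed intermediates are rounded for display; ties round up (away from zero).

+401.5873 rpm

recognized (7 fixed axles, 6 meshes): fixed-axis compound train
mesh 1 [43T→40T]: ω = 558.0000×43/40 = 599.8500 rpm, sense flips to −
mesh 2 [68T→23T]: ω = 599.8500×68/23 = 1773.4696 rpm, sense flips to +
mesh 3 [23T→90T]: ω = 1773.4696×23/90 = 453.2200 rpm, sense flips to −
mesh 4 [70T→15T]: ω = 453.2200×70/15 = 2115.0267 rpm, sense flips to +
mesh 5 [15T→65T]: ω = 2115.0267×15/65 = 488.0831 rpm, sense flips to −
mesh 6 [65T→79T]: ω = 488.0831×65/79 = 401.5873 rpm, sense flips to +
signed output speed = +401.5873 rpm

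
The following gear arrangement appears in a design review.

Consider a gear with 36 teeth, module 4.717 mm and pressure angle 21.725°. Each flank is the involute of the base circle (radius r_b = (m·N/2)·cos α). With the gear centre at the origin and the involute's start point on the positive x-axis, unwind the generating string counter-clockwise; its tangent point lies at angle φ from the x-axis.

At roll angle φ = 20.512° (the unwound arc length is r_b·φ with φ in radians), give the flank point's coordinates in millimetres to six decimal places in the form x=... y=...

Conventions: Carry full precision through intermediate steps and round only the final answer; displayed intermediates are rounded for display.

x=83.768957 y=1.190965

single-mesh involute tooth geometry (36T wheel at module 4.717)
pitch radius r_p = m·N/2 = 4.717·36/2 = 84.906000
base radius r_b = r_p·cos α = 84.906000·cos 21.725° = 78.875225
roll angle φ = 20.512° = 0.35800194 rad
x = r_b·(cos φ + φ·sin φ) = 83.768957
y = r_b·(sin φ − φ·cos φ) = 1.190965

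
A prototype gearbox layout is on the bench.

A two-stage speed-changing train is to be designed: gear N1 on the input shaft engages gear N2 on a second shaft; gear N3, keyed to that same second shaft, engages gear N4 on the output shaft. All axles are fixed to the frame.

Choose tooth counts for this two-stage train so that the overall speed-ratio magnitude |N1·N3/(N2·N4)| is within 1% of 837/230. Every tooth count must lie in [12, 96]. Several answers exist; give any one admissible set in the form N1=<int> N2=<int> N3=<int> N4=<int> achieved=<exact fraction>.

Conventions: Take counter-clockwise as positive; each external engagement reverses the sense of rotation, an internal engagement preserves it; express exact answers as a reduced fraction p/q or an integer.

N1=18 N2=20 N3=93 N4=23 achieved=837/230

class = fixed-axis compound train [2-stage, 837/230 wanted]
target = 837/230 in lowest terms: an exact hit needs N1·N3 = k·837 and N2·N4 = k·230 for one integer k, every count in [12, 96]; additionally prefer no 1:1 stage (N1 ≠ N2, N3 ≠ N4)
k = 1: no 1:1-free in-range split of k·837 and k·230 into factor pairs; take k = 2
k = 2: N1·N3 = 1674 = 18·93, N2·N4 = 460 = 20·23
achieved = 18·93/(20·23) = 837/230; |achieved − target| = 0 ≤ 837/23000 ✓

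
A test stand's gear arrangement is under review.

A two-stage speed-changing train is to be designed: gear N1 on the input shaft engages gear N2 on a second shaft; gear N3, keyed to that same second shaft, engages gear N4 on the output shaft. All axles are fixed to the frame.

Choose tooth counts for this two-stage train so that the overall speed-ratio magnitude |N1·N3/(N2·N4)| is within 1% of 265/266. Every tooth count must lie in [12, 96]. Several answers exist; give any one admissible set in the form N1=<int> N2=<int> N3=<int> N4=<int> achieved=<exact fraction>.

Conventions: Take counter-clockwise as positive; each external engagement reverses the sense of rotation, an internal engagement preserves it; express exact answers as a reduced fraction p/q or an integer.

N1=15 N2=14 N3=53 N4=57 achieved=265/266

design class (target 265/266): fixed-axis compound train
target = 265/266 in lowest terms: an exact hit needs N1·N3 = k·265 and N2·N4 = k·266 for one integer k, every count in [12, 96]; additionally prefer no 1:1 stage (N1 ≠ N2, N3 ≠ N4)
k = 1…2: no 1:1-free in-range split of k·265 and k·266 into factor pairs; take k = 3
k = 3: N1·N3 = 795 = 15·53, N2·N4 = 798 = 14·57
achieved = 15·53/(14·57) = 265/266; |achieved − target| = 0 ≤ 53/5320 ✓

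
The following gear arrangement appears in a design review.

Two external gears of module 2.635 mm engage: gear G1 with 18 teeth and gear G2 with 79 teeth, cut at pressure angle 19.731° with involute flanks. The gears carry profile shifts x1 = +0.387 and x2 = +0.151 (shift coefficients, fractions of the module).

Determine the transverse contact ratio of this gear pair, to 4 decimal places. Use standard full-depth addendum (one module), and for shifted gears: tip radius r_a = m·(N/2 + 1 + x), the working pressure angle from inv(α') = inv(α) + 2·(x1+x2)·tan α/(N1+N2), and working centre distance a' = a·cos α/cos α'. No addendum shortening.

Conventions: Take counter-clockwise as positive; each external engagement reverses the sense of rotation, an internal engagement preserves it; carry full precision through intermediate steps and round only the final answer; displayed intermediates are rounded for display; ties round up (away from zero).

1.5544

class = single-mesh tooth geometry [involute pair 18T × 79T, m = 2.635]
base radii: r_b1 = 22.322645, r_b2 = 97.971610
tip radii: r_a1 = 27.369745, r_a2 = 107.115385
inv(α') = inv(19.731°) + 2·(+0.387+0.151)·tan α/(18+79) = 0.01827002  ⇒  α' = 21.35317°
a' = a·cos α / cos α' = 127.7975·cos 19.731°/cos 21.35317° = 129.160650
action lengths: √(r_a1²−r_b1²) = 15.836743, √(r_a2²−r_b2²) = 43.304379
base pitch p_b = π·m·cos α = 7.792073
CR = (15.836743 + 43.304379 − 129.160650·sin 21.35317°)/7.792073 = 1.554363
contact ratio ≈ 1.5544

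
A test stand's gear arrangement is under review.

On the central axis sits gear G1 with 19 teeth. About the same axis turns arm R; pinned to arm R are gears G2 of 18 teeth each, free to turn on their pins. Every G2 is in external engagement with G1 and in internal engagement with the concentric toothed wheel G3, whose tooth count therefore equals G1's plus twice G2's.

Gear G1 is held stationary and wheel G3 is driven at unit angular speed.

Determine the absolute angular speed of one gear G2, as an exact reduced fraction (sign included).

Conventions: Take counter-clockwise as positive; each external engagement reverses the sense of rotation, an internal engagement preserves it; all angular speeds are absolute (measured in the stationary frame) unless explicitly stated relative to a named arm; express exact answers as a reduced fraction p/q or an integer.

class = planetary set [G3 = 19+2·18 = 55; Willis about the carrier]
ring teeth: 19 + 2·18 = 55
19(ω_sun−ω_arm) = −55(ω_ring−ω_arm),  ω_sun = 0, ω_ring = 1
19(0−ω_arm) = −55(1−ω_arm)  ⇒  74·ω_arm = 55  ⇒  ω_arm = 55/74
sun–planet mesh: 19·(0−55/74) = −18·(ω_p−ω_arm)  ⇒  ω_p−ω_arm = 1045/1332
ω_p = 55/74 + 1045/1332 = 55/36
exact speed ratio = 55/36

55/36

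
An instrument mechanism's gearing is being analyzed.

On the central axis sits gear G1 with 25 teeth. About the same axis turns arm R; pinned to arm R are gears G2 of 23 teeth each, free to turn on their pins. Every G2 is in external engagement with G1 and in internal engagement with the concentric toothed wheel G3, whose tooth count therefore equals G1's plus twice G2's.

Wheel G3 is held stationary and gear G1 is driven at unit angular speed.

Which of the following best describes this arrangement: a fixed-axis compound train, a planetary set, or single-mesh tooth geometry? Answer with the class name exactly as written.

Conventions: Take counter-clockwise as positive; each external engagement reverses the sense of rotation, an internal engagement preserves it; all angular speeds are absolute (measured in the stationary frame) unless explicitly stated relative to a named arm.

topology: planetary set — G1 25T / G2 23T / G3 71T, arm = carrier (Willis)
classification: planetary set

planetary set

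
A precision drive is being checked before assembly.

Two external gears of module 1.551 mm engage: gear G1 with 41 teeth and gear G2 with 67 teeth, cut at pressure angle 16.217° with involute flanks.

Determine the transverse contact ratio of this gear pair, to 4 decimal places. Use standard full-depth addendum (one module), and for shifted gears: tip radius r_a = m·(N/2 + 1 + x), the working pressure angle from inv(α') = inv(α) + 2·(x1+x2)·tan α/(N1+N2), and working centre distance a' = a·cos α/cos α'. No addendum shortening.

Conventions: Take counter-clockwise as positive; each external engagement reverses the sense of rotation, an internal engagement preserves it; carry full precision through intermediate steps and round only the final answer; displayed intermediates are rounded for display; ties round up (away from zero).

class = single-mesh tooth geometry [involute pair 41T × 67T, m = 1.551]
base radii: r_b1 = 30.530385, r_b2 = 49.891116
tip radii: r_a1 = 33.346500, r_a2 = 53.509500
no profile shift: α' = α, a' = a
action lengths: √(r_a1²−r_b1²) = 13.412109, √(r_a2²−r_b2²) = 19.342779
base pitch p_b = π·m·cos α = 4.678733
CR = (13.412109 + 19.342779 − 83.754000·sin 16.21700°)/4.678733 = 2.001483
contact ratio ≈ 2.0015

2.0015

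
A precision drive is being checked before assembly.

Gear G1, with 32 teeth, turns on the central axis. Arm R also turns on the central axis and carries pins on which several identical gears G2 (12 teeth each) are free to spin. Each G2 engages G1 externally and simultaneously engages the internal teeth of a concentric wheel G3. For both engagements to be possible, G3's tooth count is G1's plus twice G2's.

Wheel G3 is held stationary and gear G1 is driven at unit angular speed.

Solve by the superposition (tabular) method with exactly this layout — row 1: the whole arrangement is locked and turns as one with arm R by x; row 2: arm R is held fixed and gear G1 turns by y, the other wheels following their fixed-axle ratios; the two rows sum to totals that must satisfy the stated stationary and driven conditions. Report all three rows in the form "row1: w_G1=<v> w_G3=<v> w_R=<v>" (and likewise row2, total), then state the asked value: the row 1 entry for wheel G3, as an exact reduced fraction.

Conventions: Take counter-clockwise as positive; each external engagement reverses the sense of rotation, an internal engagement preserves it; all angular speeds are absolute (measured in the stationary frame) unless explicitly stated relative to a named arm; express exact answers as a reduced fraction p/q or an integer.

row1: w_G1=4/11 w_G3=4/11 w_R=4/11
row2: w_G1=7/11 w_G3=-4/11 w_R=0
total: w_G1=1 w_G3=0 w_R=4/11
asked value: 4/11

planetary set (32T centre, 12T on arm, 56T internal) — Willis relation
superposition row 1 [locked train]: every member turns x
superposition row 2 [arm held]: sun y, ring −(32/56)·y, arm 0
boundary: total ω_ring = x − (32/56)·y = 0 and total ω_sun = x + y = 1  ⇒  y = 7/11, x = 4/11
row 2 ring = −(32/56)·7/11 = -4/11
totals (row 1 + row 2): sun 4/11 + 7/11 = 1, ring 4/11 + (-4/11) = 0, arm 4/11 + 0 = 4/11
asked cell (row1, ring) = 4/11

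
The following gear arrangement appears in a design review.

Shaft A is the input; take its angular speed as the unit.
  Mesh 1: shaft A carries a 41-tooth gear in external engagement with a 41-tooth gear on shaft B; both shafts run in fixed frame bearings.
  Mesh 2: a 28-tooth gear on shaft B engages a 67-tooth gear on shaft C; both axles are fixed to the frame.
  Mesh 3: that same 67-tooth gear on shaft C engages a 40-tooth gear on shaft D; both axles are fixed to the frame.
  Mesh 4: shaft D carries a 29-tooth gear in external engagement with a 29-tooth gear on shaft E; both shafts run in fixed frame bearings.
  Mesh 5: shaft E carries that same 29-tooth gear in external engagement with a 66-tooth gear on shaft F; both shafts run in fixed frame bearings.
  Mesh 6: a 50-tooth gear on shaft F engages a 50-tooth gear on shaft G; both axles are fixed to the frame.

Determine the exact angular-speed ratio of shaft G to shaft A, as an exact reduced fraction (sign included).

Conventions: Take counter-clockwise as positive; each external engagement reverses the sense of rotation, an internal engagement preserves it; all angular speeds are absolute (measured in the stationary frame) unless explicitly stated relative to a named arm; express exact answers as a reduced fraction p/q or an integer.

203/660

class = fixed-axis compound train [6 meshes; 6 ratios multiply, 6 sense flips]
mesh 1 [41T→41T]: running ratio 1, sense −
mesh 2 [28T→67T]: running ratio 28/67, sense +
mesh 3 [67T→40T]: running ratio 7/10, sense −
mesh 4 [29T→29T]: running ratio 7/10, sense +
mesh 5 [29T→66T]: running ratio 203/660, sense −
mesh 6 [50T→50T]: running ratio 203/660, sense +
ω_out/ω_in = 203/660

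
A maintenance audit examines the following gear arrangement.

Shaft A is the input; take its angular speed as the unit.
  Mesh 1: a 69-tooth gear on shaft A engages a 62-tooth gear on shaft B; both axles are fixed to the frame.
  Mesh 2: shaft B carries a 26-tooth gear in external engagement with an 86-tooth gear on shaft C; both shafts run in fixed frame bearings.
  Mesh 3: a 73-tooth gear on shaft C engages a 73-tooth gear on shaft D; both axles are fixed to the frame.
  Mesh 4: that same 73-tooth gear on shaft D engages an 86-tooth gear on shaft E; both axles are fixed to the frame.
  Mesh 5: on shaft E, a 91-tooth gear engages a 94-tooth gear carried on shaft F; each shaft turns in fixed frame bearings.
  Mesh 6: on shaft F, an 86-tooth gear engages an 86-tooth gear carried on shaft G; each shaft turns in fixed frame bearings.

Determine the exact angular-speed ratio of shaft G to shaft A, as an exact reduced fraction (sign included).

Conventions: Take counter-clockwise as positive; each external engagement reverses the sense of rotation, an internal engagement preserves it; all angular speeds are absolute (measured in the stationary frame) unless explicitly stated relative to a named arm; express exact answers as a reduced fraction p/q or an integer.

5958771/21551944

class = fixed-axis compound train [6 meshes; 6 ratios multiply, 6 sense flips]
mesh 1 [69T→62T]: running ratio 69/62, sense −
mesh 2 [26T→86T]: running ratio 897/2666, sense +
mesh 3 [73T→73T]: running ratio 897/2666, sense −
mesh 4 [73T→86T]: running ratio 65481/229276, sense +
mesh 5 [91T→94T]: running ratio 5958771/21551944, sense −
mesh 6 [86T→86T]: running ratio 5958771/21551944, sense +
ω_out/ω_in = 5958771/21551944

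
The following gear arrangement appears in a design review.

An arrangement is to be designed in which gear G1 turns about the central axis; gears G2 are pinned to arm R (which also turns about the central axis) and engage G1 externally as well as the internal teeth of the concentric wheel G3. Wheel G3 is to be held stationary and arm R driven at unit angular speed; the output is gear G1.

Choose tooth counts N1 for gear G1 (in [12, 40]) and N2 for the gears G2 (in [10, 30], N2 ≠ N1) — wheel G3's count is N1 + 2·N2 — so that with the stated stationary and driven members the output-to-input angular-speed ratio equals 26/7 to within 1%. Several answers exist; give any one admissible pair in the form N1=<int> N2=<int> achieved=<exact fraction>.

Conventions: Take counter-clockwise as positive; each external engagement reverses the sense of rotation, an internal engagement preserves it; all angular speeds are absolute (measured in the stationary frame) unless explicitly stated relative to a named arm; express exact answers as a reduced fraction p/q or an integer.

N1=14 N2=12 achieved=26/7

class = planetary set [ratio 26/7 wanted; Willis about the carrier]
Willis with ω_ring = 0: ω_sun/ω_arm = (N1+N3)/N1; set equal to 26/7  ⇒  N3/N1 = 26/7 − 1 = 19/7
N3 = N1 + 2·N2  ⇒  N2/N1 = (N3/N1 − 1)/2 = (19/7 − 1)/2 = 6/7
smallest multiple with N1 ≥ 12 and N2 ≥ 10: k = 2  ⇒  N1 = 2·7 = 14, N2 = 2·6 = 12 (N1 ≤ 40, N2 ≤ 30, N2 ≠ N1 ✓), N3 = 14 + 2·12 = 38
check: (N1+N3)/N1 with N1 = 14, N3 = 38 gives 26/7; |achieved − target| = 0 ≤ 13/350 ✓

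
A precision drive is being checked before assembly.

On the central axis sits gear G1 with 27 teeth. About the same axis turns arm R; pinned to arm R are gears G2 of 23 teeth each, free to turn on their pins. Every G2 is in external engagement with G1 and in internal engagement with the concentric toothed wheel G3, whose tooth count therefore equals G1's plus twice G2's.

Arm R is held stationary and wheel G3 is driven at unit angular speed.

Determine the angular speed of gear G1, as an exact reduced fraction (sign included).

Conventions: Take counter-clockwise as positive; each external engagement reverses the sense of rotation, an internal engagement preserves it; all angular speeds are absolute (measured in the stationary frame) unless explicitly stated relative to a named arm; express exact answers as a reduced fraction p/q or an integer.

-73/27

planetary set (27T centre, 23T on arm, 73T internal) — Willis relation
ring teeth: 27 + 2·23 = 73
27(ω_sun−ω_arm) = −73(ω_ring−ω_arm),  ω_arm = 0, ω_ring = 1
ω_sun = 0 − (73/27)(1−0) = -73/27
exact speed ratio = -73/27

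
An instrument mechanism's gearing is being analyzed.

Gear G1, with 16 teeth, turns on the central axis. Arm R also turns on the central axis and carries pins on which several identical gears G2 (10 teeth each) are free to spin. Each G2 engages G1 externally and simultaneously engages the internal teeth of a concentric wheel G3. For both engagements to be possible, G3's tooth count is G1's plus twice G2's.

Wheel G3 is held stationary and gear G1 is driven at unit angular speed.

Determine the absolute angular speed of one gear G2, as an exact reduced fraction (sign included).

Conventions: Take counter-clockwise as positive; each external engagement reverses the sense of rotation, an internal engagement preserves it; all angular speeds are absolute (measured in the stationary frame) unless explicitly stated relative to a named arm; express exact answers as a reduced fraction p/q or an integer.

-4/5

class = planetary set [G3 = 16+2·10 = 36; Willis about the carrier]
ring teeth: 16 + 2·10 = 36
16(ω_sun−ω_arm) = −36(ω_ring−ω_arm),  ω_ring = 0, ω_sun = 1
16(1−ω_arm) = −36(0−ω_arm)  ⇒  52·ω_arm = 16  ⇒  ω_arm = 4/13
sun–planet mesh: 16·(1−4/13) = −10·(ω_p−ω_arm)  ⇒  ω_p−ω_arm = -72/65
ω_p = 4/13 − 72/65 = -4/5
exact speed ratio = -4/5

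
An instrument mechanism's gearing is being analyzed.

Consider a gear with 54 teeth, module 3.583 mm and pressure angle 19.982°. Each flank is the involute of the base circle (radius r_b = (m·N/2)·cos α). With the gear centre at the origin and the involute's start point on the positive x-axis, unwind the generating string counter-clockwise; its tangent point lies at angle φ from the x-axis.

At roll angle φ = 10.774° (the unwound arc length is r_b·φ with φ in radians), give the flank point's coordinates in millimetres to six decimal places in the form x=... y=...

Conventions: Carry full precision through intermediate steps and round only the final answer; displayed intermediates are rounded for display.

x=92.510415 y=0.200794

topology: single-mesh involute geometry — m = 3.583, N = 54
pitch radius r_p = m·N/2 = 3.583·54/2 = 96.741000
base radius r_b = r_p·cos α = 96.741000·cos 19.982° = 90.917194
roll angle φ = 10.774° = 0.18804177 rad
x = r_b·(cos φ + φ·sin φ) = 92.510415
y = r_b·(sin φ − φ·cos φ) = 0.200794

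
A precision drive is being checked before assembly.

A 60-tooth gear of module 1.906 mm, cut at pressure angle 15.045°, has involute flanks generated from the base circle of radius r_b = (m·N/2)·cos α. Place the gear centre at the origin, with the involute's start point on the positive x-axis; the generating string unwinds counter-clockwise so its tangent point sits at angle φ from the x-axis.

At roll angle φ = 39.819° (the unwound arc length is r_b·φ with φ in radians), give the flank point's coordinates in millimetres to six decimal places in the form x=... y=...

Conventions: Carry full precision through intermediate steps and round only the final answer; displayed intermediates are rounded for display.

x=66.987766 y=5.885124

single-mesh involute tooth geometry (60T wheel at module 1.906)
pitch radius r_p = m·N/2 = 1.906·60/2 = 57.180000
base radius r_b = r_p·cos α = 57.180000·cos 15.045° = 55.219998
roll angle φ = 39.819° = 0.69497265 rad
x = r_b·(cos φ + φ·sin φ) = 66.987766
y = r_b·(sin φ − φ·cos φ) = 5.885124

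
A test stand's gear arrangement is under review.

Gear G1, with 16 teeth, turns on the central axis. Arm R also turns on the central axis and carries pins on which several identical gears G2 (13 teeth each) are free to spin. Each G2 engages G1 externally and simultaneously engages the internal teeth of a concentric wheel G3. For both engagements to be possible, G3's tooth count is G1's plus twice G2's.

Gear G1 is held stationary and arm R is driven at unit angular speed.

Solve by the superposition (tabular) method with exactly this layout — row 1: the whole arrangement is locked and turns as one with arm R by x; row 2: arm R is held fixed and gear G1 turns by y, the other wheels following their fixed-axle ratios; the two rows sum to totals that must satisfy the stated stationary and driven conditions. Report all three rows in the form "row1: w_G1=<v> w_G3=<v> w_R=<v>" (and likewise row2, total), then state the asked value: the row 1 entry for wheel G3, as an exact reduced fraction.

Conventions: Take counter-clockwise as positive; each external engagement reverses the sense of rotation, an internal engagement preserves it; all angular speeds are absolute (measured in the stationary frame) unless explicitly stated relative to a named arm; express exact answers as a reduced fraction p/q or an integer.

recognized (axles ride arm R): planetary set, 16/13/42 teeth
row 1: whole set turns with the arm by x
row 2 — arm fixed, fixed-axis ratios: sun y, ring −(16/42)·y, arm 0
boundary: total ω_sun = x + y = 0 and total ω_arm = x = 1  ⇒  y = -1, x = 1
row 2 ring = −(16/42)·(-1) = 8/21
totals (row 1 + row 2): sun 1 + (-1) = 0, ring 1 + 8/21 = 29/21, arm 1 + 0 = 1
asked cell (row1, ring) = 1

row1: w_G1=1 w_G3=1 w_R=1
row2: w_G1=-1 w_G3=8/21 w_R=0
total: w_G1=0 w_G3=29/21 w_R=1
asked value: 1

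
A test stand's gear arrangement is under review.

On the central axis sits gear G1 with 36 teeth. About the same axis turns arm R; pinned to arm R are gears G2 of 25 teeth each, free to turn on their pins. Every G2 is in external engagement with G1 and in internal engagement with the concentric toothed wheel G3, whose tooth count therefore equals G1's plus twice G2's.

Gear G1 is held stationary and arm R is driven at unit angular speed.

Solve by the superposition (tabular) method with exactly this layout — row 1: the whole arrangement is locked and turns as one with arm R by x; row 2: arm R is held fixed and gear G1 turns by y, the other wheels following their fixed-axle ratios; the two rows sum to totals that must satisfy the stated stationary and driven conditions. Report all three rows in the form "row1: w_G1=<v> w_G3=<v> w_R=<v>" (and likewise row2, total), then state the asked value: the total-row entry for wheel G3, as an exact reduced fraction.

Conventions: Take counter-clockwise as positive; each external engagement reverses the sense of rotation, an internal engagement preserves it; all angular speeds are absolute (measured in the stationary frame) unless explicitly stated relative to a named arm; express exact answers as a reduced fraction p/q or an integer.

row1: w_G1=1 w_G3=1 w_R=1
row2: w_G1=-1 w_G3=18/43 w_R=0
total: w_G1=0 w_G3=61/43 w_R=1
asked value: 61/43

topology: planetary set — G1 36T / G2 25T / G3 86T, arm = carrier (Willis)
row 1: whole set turns with the arm by x
superposition row 2 [arm held]: sun y, ring −(36/86)·y, arm 0
boundary: total ω_sun = x + y = 0 and total ω_arm = x = 1  ⇒  y = -1, x = 1
row 2 ring = −(36/86)·(-1) = 18/43
totals (row 1 + row 2): sun 1 + (-1) = 0, ring 1 + 18/43 = 61/43, arm 1 + 0 = 1
asked cell (total, ring) = 61/43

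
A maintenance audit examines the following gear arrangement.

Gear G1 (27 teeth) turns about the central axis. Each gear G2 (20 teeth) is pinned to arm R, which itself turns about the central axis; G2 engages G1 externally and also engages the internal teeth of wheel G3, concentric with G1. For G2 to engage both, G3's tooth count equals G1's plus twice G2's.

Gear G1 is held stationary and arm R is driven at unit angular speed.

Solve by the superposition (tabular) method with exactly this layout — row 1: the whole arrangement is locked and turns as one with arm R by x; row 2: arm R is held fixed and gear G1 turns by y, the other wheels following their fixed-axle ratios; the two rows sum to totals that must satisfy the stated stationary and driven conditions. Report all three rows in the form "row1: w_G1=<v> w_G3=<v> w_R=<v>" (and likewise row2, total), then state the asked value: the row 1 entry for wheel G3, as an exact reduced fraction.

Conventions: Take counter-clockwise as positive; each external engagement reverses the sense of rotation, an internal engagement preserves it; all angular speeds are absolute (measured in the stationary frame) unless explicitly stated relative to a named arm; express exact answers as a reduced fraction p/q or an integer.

row1: w_G1=1 w_G3=1 w_R=1
row2: w_G1=-1 w_G3=27/67 w_R=0
total: w_G1=0 w_G3=94/67 w_R=1
asked value: 1

planetary set (27T centre, 20T on arm, 67T internal) — Willis relation
row 1 (train locked, turned with arm): all members turn x
row 2 (arm held, sun turns y): ω_ring = −(27/67)·y, ω_arm = 0
boundary: total ω_sun = x + y = 0 and total ω_arm = x = 1  ⇒  y = -1, x = 1
row 2 ring = −(27/67)·(-1) = 27/67
totals (row 1 + row 2): sun 1 + (-1) = 0, ring 1 + 27/67 = 94/67, arm 1 + 0 = 1
asked cell (row1, ring) = 1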